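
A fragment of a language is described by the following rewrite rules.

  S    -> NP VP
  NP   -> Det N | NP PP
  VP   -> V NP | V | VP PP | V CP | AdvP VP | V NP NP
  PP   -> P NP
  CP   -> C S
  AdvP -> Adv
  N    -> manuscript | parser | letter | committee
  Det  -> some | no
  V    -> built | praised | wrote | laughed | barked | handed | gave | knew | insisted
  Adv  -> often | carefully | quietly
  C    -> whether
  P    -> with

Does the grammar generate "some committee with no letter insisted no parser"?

[S [NP [NP [Det some] [N committee]] [PP [P with] [NP [Det no] [N letter]]]] [VP [V insisted] [NP [Det no] [N parser]]]]
The bracketing above is licensed at every node by one of the given productions, with S at the root.

Grammatical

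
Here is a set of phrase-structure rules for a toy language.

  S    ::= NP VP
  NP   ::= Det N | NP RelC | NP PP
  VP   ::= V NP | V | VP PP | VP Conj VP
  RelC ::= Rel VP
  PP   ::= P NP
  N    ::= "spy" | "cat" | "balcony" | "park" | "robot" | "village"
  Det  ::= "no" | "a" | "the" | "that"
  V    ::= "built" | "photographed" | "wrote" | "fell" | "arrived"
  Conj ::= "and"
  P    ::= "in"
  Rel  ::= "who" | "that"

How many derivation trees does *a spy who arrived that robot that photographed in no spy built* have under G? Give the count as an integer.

6

Two of the 6 distinct bracketings:
[S [NP [NP [Det a] [N spy]] [RelC [Rel who] [VP [V arrived] [NP [NP [Det that] [N robot]] [RelC [Rel that] [VP [VP [V photographed]] [PP [P in] [NP [Det no] [N spy]]]]]]]]] [VP [V built]]]
[S [NP [NP [Det a] [N spy]] [RelC [Rel who] [VP [V arrived] [NP [NP [NP [Det that] [N robot]] [RelC [Rel that] [VP [V photographed]]]] [PP [P in] [NP [Det no] [N spy]]]]]]] [VP [V built]]]
The difference turns on whether NP → NP PP is used at the relevant span, versus an alternative expansion of NP.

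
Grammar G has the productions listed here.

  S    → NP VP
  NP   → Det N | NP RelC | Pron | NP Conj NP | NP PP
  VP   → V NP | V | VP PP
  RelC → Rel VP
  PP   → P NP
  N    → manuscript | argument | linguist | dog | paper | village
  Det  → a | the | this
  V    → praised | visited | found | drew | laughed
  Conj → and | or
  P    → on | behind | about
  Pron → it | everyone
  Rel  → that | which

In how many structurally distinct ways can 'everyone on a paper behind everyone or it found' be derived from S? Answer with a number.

5

Two of the 5 distinct bracketings:
[S [NP [NP [NP [Pron everyone]] [PP [P on] [NP [NP [Det a] [N paper]] [PP [P behind] [NP [Pron everyone]]]]]] [Conj or] [NP [Pron it]]] [VP [V found]]]
[S [NP [NP [NP [NP [Pron everyone]] [PP [P on] [NP [Det a] [N paper]]]] [PP [P behind] [NP [Pron everyone]]]] [Conj or] [NP [Pron it]]] [VP [V found]]]
The trees differ in how a recursive rule is bracketed over the same span.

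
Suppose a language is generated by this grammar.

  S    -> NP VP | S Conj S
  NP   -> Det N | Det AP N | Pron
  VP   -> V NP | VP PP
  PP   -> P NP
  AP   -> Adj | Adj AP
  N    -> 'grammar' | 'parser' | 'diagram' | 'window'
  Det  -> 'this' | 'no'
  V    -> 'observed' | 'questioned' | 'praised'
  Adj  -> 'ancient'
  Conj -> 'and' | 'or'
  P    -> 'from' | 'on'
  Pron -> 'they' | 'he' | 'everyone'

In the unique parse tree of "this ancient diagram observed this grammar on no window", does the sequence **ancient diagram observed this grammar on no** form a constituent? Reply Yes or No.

[S [NP [Det this] [AP [Adj ancient]] [N diagram]] [VP [VP [V observed] [NP [Det this] [N grammar]]] [PP [P on] [NP [Det no] [N window]]]]]
The smallest constituent containing 'ancient diagram observed this grammar on no' is the S spanning 'this ancient diagram observed this grammar on no window'; no single node in the tree dominates exactly the given words.

No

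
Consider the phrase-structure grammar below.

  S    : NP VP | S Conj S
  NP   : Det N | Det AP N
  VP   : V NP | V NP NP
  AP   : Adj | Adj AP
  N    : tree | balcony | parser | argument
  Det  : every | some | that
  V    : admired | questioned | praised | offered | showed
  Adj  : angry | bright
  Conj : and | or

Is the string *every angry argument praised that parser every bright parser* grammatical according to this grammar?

[S [NP [Det every] [AP [Adj angry]] [N argument]] [VP [V praised] [NP [Det that] [N parser]] [NP [Det every] [AP [Adj bright]] [N parser]]]]
Every word is introduced by a lexical rule and the phrasal rules combine the resulting categories into a single S.

Grammatical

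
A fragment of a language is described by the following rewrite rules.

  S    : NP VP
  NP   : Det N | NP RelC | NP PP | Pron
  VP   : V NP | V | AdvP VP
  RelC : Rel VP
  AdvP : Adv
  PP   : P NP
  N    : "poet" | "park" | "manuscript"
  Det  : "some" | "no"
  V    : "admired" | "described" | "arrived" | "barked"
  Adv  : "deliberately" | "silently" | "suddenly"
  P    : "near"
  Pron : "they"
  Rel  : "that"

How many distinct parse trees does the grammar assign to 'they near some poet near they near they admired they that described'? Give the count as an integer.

Two of the 5 distinct bracketings:
[S [NP [NP [Pron they]] [PP [P near] [NP [NP [Det some] [N poet]] [PP [P near] [NP [NP [Pron they]] [PP [P near] [NP [Pron they]]]]]]]] [VP [V admired] [NP [NP [Pron they]] [RelC [Rel that] [VP [V described]]]]]]
[S [NP [NP [Pron they]] [PP [P near] [NP [NP [NP [Det some] [N poet]] [PP [P near] [NP [Pron they]]]] [PP [P near] [NP [Pron they]]]]]] [VP [V admired] [NP [NP [Pron they]] [RelC [Rel that] [VP [V described]]]]]]
The trees differ in how a recursive rule is bracketed over the same span.

5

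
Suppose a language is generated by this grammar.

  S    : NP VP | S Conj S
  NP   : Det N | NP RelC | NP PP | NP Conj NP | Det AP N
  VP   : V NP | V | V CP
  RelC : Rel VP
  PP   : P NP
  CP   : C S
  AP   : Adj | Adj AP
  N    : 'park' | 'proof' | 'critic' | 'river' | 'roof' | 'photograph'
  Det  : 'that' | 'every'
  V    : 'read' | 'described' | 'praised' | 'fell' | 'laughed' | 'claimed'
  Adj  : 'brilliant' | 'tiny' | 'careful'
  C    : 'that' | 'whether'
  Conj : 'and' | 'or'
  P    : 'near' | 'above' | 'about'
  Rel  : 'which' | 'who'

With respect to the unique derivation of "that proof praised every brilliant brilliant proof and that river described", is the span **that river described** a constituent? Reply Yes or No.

Yes

[S [S [NP [Det that] [N proof]] [VP [V praised] [NP [Det every] [AP [Adj brilliant] [AP [Adj brilliant]]] [N proof]]]] [Conj and] [S [NP [Det that] [N river]] [VP [V described]]]]
The words 'that river described' are exhaustively dominated by a single S node (built by S → NP VP), so they form a constituent.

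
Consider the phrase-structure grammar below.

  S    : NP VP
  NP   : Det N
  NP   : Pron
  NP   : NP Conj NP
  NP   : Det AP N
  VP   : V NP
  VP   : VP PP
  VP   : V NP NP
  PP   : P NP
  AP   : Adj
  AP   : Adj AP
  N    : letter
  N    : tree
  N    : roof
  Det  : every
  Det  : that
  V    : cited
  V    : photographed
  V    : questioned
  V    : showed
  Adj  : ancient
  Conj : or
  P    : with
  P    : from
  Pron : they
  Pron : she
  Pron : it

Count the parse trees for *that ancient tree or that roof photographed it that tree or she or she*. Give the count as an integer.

2

The two bracketings:
[S [NP [NP [Det that] [AP [Adj ancient]] [N tree]] [Conj or] [NP [Det that] [N roof]]] [VP [V photographed] [NP [Pron it]] [NP [NP [Det that] [N tree]] [Conj or] [NP [NP [Pron she]] [Conj or] [NP [Pron she]]]]]]
[S [NP [NP [Det that] [AP [Adj ancient]] [N tree]] [Conj or] [NP [Det that] [N roof]]] [VP [V photographed] [NP [Pron it]] [NP [NP [NP [Det that] [N tree]] [Conj or] [NP [Pron she]]] [Conj or] [NP [Pron she]]]]]
The trees differ in how a recursive rule is bracketed over the same span.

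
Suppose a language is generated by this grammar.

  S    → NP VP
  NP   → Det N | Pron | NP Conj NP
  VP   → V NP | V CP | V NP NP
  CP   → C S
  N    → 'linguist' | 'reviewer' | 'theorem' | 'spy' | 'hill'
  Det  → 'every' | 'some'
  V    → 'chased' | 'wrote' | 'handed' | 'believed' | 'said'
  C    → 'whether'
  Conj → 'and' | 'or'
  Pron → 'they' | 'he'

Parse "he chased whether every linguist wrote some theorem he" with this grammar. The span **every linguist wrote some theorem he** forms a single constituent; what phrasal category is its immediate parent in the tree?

[S [NP [Pron he]] [VP [V chased] [CP [C whether] [S [NP [Det every] [N linguist]] [VP [V wrote] [NP [Det some] [N theorem]] [NP [Pron he]]]]]]]
The span 'every linguist wrote some theorem he' is the S node built by S → NP VP.
Its mother is the CP built by CP → C S.

CP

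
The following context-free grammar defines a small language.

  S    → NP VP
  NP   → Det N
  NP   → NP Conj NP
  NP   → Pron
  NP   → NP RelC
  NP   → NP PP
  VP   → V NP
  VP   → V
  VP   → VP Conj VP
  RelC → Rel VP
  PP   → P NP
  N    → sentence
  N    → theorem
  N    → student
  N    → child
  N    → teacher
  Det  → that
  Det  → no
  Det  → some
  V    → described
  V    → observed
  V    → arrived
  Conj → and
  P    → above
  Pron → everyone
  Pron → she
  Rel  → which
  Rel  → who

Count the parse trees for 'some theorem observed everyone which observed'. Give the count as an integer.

[S [NP [Det some] [N theorem]] [VP [V observed] [NP [NP [Pron everyone]] [RelC [Rel which] [VP [V observed]]]]]]
No rule offers an alternative attachment or grouping for any span, so this is the only derivation.

1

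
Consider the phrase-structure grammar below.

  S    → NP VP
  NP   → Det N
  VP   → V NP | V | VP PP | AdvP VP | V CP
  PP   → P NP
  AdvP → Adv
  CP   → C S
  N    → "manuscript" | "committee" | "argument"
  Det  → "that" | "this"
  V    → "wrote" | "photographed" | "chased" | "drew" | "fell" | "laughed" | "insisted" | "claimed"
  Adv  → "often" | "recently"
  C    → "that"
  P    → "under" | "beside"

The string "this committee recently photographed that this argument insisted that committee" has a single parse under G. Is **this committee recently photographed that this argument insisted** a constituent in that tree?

No

[S [NP [Det this] [N committee]] [VP [AdvP [Adv recently]] [VP [V photographed] [CP [C that] [S [NP [Det this] [N argument]] [VP [V insisted] [NP [Det that] [N committee]]]]]]]]
The smallest constituent containing 'this committee recently photographed that this argument insisted' is the S spanning 'this committee recently photographed that this argument insisted that committee'; no single node in the tree dominates exactly the given words.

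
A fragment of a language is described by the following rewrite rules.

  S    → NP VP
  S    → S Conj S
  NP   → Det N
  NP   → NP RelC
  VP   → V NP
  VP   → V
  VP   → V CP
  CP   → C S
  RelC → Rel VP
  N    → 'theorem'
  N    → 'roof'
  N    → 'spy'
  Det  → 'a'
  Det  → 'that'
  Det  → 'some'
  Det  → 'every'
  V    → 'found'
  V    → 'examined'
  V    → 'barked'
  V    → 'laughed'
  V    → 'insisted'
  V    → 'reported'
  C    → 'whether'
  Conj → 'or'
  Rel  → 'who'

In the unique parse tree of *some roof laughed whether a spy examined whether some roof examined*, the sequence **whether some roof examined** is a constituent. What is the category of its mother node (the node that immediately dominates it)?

VP

S
  NP
    Det: some
    N: roof
  VP
    V: laughed
    CP
      C: whether
      S
        NP
          Det: a
          N: spy
        VP
          V: examined
          CP
            C: whether
            S
              NP
                Det: some
                N: roof
              VP
                V: examined
The span 'whether some roof examined' is the CP node built by CP → C S.
Its mother is the VP built by VP → V CP.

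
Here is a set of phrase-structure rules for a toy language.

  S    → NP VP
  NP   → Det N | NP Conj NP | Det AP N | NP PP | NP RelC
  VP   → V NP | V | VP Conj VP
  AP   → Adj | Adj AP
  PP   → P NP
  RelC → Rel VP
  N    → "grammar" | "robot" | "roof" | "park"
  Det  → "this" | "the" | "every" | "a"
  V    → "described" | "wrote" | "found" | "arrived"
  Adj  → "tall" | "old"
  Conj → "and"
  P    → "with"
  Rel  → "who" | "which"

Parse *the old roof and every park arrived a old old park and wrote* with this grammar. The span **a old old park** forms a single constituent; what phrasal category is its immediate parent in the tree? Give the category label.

VP

S
  NP
    NP
      Det: the
      AP
        Adj: old
      N: roof
    Conj: and
    NP
      Det: every
      N: park
  VP
    VP
      V: arrived
      NP
        Det: a
        AP
          Adj: old
          AP
            Adj: old
        N: park
    Conj: and
    VP
      V: wrote
The span 'a old old park' is the NP node built by NP → Det AP N.
Its mother is the VP built by VP → V NP.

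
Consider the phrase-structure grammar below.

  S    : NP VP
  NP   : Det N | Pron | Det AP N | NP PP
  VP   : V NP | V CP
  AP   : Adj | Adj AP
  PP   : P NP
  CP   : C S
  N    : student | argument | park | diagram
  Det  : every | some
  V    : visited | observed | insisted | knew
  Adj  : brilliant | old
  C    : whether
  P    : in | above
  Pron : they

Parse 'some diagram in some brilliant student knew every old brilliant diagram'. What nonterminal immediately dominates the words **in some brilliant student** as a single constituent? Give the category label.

PP

S
  NP
    NP
      Det: some
      N: diagram
    PP
      P: in
      NP
        Det: some
        AP
          Adj: brilliant
        N: student
  VP
    V: knew
    NP
      Det: every
      AP
        Adj: old
        AP
          Adj: brilliant
      N: diagram
The span 'in some brilliant student' is the PP node built by PP → P NP.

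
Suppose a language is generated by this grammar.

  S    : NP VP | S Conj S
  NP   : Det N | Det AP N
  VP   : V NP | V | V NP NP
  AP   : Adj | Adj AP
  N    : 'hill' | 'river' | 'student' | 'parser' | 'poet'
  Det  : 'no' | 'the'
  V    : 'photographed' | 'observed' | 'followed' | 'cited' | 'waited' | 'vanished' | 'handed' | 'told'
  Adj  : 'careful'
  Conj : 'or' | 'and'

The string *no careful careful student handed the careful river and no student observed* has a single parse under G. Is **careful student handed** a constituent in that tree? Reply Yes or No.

No

[S [S [NP [Det no] [AP [Adj careful] [AP [Adj careful]]] [N student]] [VP [V handed] [NP [Det the] [AP [Adj careful]] [N river]]]] [Conj and] [S [NP [Det no] [N student]] [VP [V observed]]]]
The smallest constituent containing 'careful student handed' is the S spanning 'no careful careful student handed the careful river'; no single node in the tree dominates exactly the given words.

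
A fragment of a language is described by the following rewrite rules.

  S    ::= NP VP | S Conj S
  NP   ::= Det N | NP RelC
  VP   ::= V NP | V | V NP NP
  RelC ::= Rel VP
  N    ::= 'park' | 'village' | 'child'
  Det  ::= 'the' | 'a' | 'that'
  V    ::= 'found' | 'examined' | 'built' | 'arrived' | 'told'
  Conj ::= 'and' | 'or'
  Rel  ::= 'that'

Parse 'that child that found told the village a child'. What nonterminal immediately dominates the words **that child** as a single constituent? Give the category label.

S
  NP
    NP
      Det: that
      N: child
    RelC
      Rel: that
      VP
        V: found
  VP
    V: told
    NP
      Det: the
      N: village
    NP
      Det: a
      N: child
The span 'that child' is the NP node built by NP → Det N.

NP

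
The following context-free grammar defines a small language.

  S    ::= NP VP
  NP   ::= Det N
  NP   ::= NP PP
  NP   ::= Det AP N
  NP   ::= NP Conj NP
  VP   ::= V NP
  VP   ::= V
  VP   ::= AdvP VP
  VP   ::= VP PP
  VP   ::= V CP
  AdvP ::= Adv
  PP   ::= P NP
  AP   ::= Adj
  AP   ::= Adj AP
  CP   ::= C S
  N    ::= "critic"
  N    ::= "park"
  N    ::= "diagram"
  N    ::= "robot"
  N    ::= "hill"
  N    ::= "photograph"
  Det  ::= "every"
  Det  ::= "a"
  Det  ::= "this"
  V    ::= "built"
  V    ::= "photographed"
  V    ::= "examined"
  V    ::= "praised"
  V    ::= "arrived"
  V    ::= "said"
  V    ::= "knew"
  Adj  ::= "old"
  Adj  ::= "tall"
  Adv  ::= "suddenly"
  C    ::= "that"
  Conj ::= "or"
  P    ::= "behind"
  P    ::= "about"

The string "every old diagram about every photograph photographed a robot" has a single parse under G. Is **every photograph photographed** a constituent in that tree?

No

[S [NP [NP [Det every] [AP [Adj old]] [N diagram]] [PP [P about] [NP [Det every] [N photograph]]]] [VP [V photographed] [NP [Det a] [N robot]]]]
The smallest constituent containing 'every photograph photographed' is the S spanning 'every old diagram about every photograph photographed a robot'; no single node in the tree dominates exactly the given words.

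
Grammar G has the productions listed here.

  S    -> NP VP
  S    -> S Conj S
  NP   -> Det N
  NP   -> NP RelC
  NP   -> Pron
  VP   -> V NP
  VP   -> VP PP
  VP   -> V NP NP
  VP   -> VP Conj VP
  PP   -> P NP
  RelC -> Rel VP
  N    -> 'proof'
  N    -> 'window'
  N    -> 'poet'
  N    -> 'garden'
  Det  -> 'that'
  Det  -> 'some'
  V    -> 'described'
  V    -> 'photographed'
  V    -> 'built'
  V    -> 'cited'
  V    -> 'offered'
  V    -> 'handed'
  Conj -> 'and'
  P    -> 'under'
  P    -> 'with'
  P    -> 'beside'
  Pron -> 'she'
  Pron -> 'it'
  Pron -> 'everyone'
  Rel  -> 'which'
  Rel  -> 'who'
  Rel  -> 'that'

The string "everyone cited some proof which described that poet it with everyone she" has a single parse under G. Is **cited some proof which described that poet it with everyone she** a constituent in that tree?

Yes

[S [NP [Pron everyone]] [VP [V cited] [NP [NP [Det some] [N proof]] [RelC [Rel which] [VP [VP [V described] [NP [Det that] [N poet]] [NP [Pron it]]] [PP [P with] [NP [Pron everyone]]]]]] [NP [Pron she]]]]
The words 'cited some proof which described that poet it with everyone she' are exhaustively dominated by a single VP node (built by VP → V NP NP), so they form a constituent.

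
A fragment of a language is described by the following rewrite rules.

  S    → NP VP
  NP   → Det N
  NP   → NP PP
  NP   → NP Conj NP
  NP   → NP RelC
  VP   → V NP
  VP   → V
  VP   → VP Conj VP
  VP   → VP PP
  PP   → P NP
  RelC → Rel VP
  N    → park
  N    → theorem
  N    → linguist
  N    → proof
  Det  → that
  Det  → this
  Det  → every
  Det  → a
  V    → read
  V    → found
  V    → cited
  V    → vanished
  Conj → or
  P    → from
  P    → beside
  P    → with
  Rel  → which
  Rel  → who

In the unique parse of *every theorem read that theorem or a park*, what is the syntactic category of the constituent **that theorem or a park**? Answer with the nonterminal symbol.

[S [NP [Det every] [N theorem]] [VP [V read] [NP [NP [Det that] [N theorem]] [Conj or] [NP [Det a] [N park]]]]]
The span 'that theorem or a park' is the NP node built by NP → NP Conj NP.

NP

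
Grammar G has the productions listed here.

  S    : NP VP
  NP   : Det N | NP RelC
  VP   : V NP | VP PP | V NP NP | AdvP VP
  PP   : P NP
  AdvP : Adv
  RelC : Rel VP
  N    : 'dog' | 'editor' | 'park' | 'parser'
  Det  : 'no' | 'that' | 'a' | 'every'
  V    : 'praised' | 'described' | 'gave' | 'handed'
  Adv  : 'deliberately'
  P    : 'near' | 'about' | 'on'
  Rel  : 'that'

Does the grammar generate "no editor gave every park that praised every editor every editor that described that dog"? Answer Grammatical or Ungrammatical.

S
  NP
    Det: no
    N: editor
  VP
    V: gave
    NP
      NP
        Det: every
        N: park
      RelC
        Rel: that
        VP
          V: praised
          NP
            Det: every
            N: editor
          NP
            NP
              Det: every
              N: editor
            RelC
              Rel: that
              VP
                V: described
                NP
                  Det: that
                  N: dog
The bracketing above is licensed at every node by one of the given productions, with S at the root.

Grammatical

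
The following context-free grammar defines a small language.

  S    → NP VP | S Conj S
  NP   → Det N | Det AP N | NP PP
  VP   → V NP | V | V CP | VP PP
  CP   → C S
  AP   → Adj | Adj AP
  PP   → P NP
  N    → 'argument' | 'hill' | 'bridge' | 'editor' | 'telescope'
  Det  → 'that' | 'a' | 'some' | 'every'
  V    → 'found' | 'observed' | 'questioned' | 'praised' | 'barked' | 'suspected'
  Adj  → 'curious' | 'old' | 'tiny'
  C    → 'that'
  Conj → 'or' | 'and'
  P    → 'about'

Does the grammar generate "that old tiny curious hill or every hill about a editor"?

For S → NP VP, the only prefix that parses as NP is 'that old tiny curious hill', but the remainder 'or every hill about a editor' is not a VP under these rules. The alternative S rule S → S Conj S likewise has no satisfying split.

Ungrammatical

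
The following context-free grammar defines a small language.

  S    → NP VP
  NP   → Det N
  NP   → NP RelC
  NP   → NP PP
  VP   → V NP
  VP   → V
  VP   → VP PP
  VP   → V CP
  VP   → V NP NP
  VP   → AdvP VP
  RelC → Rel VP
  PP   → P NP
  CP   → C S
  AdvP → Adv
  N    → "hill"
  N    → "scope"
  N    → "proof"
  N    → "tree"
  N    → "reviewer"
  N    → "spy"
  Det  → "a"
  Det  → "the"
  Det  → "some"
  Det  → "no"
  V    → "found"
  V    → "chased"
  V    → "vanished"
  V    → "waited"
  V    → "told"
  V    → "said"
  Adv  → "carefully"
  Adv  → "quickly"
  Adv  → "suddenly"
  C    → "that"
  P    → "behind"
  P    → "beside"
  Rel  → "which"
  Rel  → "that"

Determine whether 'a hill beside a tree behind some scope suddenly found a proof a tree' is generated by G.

[S [NP [NP [Det a] [N hill]] [PP [P beside] [NP [NP [Det a] [N tree]] [PP [P behind] [NP [Det some] [N scope]]]]]] [VP [AdvP [Adv suddenly]] [VP [V found] [NP [Det a] [N proof]] [NP [Det a] [N tree]]]]]
The bracketing above is licensed at every node by one of the given productions, with S at the root.

Grammatical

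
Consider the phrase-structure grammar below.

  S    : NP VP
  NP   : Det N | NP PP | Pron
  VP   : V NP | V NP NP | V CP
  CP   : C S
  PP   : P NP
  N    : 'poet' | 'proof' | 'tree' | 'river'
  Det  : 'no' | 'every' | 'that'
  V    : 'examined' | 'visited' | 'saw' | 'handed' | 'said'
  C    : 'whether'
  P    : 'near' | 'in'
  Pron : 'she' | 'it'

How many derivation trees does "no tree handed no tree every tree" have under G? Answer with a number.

[S [NP [Det no] [N tree]] [VP [V handed] [NP [Det no] [N tree]] [NP [Det every] [N tree]]]]
No rule offers an alternative attachment or grouping for any span, so this is the only derivation.

1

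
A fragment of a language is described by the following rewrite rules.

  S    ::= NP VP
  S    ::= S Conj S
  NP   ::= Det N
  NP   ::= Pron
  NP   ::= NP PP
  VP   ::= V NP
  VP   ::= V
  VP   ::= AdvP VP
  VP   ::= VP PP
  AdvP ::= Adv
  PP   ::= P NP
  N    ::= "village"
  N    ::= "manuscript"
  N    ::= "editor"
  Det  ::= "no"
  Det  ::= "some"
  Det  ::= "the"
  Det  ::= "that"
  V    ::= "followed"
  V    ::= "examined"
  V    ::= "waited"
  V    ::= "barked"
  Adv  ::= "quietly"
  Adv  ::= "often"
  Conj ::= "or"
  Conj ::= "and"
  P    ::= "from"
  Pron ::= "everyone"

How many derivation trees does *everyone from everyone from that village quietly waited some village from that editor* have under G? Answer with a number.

6

Two of the 6 distinct bracketings:
[S [NP [NP [Pron everyone]] [PP [P from] [NP [NP [Pron everyone]] [PP [P from] [NP [Det that] [N village]]]]]] [VP [AdvP [Adv quietly]] [VP [V waited] [NP [NP [Det some] [N village]] [PP [P from] [NP [Det that] [N editor]]]]]]]
[S [NP [NP [Pron everyone]] [PP [P from] [NP [NP [Pron everyone]] [PP [P from] [NP [Det that] [N village]]]]]] [VP [AdvP [Adv quietly]] [VP [VP [V waited] [NP [Det some] [N village]]] [PP [P from] [NP [Det that] [N editor]]]]]]
The difference turns on whether VP → VP PP is used at the relevant span, versus an alternative expansion of VP.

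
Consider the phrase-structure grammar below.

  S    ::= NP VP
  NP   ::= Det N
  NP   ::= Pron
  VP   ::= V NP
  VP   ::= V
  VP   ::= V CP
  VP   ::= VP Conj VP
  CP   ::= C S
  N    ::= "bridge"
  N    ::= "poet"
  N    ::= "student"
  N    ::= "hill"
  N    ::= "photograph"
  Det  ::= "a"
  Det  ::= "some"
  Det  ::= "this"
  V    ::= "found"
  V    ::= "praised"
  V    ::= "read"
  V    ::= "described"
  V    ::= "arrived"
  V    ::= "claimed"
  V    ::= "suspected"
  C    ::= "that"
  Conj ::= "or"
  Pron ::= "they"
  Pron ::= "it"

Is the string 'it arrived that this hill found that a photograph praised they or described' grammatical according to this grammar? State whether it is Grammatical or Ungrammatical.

Grammatical

[S [NP [Pron it]] [VP [V arrived] [CP [C that] [S [NP [Det this] [N hill]] [VP [V found] [CP [C that] [S [NP [Det a] [N photograph]] [VP [VP [V praised] [NP [Pron they]]] [Conj or] [VP [V described]]]]]]]]]]
Each bracket corresponds to one application of a listed rule, so the string is derivable from S.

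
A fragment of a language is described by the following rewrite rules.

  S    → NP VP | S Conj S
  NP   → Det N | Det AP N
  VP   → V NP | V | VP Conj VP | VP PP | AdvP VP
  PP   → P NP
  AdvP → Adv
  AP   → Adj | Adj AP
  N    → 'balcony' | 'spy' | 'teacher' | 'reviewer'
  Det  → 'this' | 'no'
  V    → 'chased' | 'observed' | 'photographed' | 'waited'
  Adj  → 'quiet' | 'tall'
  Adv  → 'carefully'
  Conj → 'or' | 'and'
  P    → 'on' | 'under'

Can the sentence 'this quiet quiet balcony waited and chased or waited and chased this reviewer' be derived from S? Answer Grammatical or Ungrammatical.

S
  NP
    Det: this
    AP
      Adj: quiet
      AP
        Adj: quiet
    N: balcony
  VP
    VP
      V: waited
    Conj: and
    VP
      VP
        V: chased
      Conj: or
      VP
        VP
          V: waited
        Conj: and
        VP
          V: chased
          NP
            Det: this
            N: reviewer
Each bracket corresponds to one application of a listed rule, so the string is derivable from S.

Grammatical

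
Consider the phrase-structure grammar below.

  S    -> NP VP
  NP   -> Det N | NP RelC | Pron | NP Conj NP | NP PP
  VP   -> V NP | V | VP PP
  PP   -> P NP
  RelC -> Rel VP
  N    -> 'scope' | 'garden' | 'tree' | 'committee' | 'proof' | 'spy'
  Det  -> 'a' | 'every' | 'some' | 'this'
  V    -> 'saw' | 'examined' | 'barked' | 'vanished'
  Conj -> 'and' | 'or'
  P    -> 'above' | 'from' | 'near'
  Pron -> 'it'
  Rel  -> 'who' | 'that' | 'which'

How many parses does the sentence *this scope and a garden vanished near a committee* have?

1

[S [NP [NP [Det this] [N scope]] [Conj and] [NP [Det a] [N garden]]] [VP [VP [V vanished]] [PP [P near] [NP [Det a] [N committee]]]]]
No rule offers an alternative attachment or grouping for any span, so this is the only derivation.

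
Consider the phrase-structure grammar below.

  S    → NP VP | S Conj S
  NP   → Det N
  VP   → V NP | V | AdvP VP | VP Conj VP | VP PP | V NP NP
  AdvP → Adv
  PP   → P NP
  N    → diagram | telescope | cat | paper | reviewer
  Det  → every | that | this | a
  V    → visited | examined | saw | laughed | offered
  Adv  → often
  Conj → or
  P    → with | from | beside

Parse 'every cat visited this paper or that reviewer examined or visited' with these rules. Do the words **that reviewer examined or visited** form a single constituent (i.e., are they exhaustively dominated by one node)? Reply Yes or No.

Yes

[S [S [NP [Det every] [N cat]] [VP [V visited] [NP [Det this] [N paper]]]] [Conj or] [S [NP [Det that] [N reviewer]] [VP [VP [V examined]] [Conj or] [VP [V visited]]]]]
The words 'that reviewer examined or visited' are exhaustively dominated by a single S node (built by S → NP VP), so they form a constituent.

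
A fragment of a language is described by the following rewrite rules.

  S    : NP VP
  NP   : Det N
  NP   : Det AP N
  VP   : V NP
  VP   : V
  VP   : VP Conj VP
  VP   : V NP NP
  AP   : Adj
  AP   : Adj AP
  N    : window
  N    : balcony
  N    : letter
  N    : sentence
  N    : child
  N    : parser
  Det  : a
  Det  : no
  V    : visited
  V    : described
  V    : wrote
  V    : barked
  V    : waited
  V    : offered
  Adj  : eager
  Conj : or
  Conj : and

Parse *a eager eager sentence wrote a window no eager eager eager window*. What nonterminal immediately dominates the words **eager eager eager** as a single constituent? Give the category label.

[S [NP [Det a] [AP [Adj eager] [AP [Adj eager]]] [N sentence]] [VP [V wrote] [NP [Det a] [N window]] [NP [Det no] [AP [Adj eager] [AP [Adj eager] [AP [Adj eager]]]] [N window]]]]
The span 'eager eager eager' is the AP node built by AP → Adj AP.

AP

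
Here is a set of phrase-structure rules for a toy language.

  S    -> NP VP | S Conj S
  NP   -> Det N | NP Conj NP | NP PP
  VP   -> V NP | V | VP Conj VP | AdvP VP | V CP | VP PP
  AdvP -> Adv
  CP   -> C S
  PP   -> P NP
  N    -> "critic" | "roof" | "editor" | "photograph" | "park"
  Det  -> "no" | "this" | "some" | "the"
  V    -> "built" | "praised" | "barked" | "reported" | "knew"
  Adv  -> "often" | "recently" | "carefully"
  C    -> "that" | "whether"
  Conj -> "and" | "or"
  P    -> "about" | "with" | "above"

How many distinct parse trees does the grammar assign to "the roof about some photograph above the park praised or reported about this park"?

4

Two of the 4 distinct bracketings:
[S [NP [NP [Det the] [N roof]] [PP [P about] [NP [NP [Det some] [N photograph]] [PP [P above] [NP [Det the] [N park]]]]]] [VP [VP [V praised]] [Conj or] [VP [VP [V reported]] [PP [P about] [NP [Det this] [N park]]]]]]
[S [NP [NP [Det the] [N roof]] [PP [P about] [NP [NP [Det some] [N photograph]] [PP [P above] [NP [Det the] [N park]]]]]] [VP [VP [VP [V praised]] [Conj or] [VP [V reported]]] [PP [P about] [NP [Det this] [N park]]]]]
The trees differ in how a recursive rule is bracketed over the same span.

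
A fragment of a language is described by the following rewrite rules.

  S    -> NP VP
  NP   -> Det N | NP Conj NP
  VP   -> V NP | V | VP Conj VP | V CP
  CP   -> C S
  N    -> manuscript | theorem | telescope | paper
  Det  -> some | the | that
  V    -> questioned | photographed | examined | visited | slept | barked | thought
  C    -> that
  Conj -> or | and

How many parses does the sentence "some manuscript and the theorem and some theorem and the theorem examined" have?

5

Two of the 5 distinct bracketings:
[S [NP [NP [Det some] [N manuscript]] [Conj and] [NP [NP [Det the] [N theorem]] [Conj and] [NP [NP [Det some] [N theorem]] [Conj and] [NP [Det the] [N theorem]]]]] [VP [V examined]]]
[S [NP [NP [Det some] [N manuscript]] [Conj and] [NP [NP [NP [Det the] [N theorem]] [Conj and] [NP [Det some] [N theorem]]] [Conj and] [NP [Det the] [N theorem]]]] [VP [V examined]]]
The trees differ in how a recursive rule is bracketed over the same span.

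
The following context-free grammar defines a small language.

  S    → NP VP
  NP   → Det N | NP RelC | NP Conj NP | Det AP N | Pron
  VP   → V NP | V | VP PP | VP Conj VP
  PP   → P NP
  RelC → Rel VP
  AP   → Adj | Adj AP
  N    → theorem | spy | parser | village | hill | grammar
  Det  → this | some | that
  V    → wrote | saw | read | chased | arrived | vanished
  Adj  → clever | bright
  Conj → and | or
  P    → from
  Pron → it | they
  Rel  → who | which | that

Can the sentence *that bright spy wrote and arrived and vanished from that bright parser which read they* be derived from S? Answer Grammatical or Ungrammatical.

[S [NP [Det that] [AP [Adj bright]] [N spy]] [VP [VP [VP [V wrote]] [Conj and] [VP [VP [V arrived]] [Conj and] [VP [V vanished]]]] [PP [P from] [NP [NP [Det that] [AP [Adj bright]] [N parser]] [RelC [Rel which] [VP [V read] [NP [Pron they]]]]]]]]
Every word is introduced by a lexical rule and the phrasal rules combine the resulting categories into a single S.

Grammatical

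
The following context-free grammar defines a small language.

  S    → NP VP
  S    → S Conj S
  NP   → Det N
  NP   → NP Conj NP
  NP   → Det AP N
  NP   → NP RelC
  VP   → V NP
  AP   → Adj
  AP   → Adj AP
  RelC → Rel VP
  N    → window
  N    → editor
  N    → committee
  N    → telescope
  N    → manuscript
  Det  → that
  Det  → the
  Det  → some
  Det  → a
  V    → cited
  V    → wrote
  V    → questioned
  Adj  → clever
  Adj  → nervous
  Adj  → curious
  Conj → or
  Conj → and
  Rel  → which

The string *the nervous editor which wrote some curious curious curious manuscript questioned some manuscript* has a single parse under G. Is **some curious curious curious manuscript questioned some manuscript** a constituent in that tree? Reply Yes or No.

[S [NP [NP [Det the] [AP [Adj nervous]] [N editor]] [RelC [Rel which] [VP [V wrote] [NP [Det some] [AP [Adj curious] [AP [Adj curious] [AP [Adj curious]]]] [N manuscript]]]]] [VP [V questioned] [NP [Det some] [N manuscript]]]]
The smallest constituent containing 'some curious curious curious manuscript questioned some manuscript' is the S spanning 'the nervous editor which wrote some curious curious curious manuscript questioned some manuscript'; no single node in the tree dominates exactly the given words.

No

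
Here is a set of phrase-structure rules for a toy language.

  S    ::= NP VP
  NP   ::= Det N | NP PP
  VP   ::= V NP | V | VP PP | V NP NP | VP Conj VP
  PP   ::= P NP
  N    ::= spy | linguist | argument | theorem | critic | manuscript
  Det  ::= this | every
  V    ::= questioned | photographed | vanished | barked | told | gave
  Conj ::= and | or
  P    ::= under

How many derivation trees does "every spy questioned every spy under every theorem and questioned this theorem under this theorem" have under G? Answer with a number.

6

Two of the 6 distinct bracketings:
[S [NP [Det every] [N spy]] [VP [VP [VP [V questioned] [NP [NP [Det every] [N spy]] [PP [P under] [NP [Det every] [N theorem]]]]] [Conj and] [VP [V questioned] [NP [Det this] [N theorem]]]] [PP [P under] [NP [Det this] [N theorem]]]]]
[S [NP [Det every] [N spy]] [VP [VP [VP [VP [V questioned] [NP [Det every] [N spy]]] [PP [P under] [NP [Det every] [N theorem]]]] [Conj and] [VP [V questioned] [NP [Det this] [N theorem]]]] [PP [P under] [NP [Det this] [N theorem]]]]]
The difference turns on whether NP → NP PP is used at the relevant span, versus an alternative expansion of NP.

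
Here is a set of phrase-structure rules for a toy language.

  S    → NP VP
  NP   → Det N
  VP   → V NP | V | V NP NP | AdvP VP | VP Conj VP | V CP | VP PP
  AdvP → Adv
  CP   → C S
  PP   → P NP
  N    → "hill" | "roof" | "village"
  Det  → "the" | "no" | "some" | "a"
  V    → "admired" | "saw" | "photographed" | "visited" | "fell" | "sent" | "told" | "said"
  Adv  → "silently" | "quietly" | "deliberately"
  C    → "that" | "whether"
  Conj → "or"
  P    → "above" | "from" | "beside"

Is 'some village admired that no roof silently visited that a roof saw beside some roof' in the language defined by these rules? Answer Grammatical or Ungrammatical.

Grammatical

[S [NP [Det some] [N village]] [VP [V admired] [CP [C that] [S [NP [Det no] [N roof]] [VP [AdvP [Adv silently]] [VP [V visited] [CP [C that] [S [NP [Det a] [N roof]] [VP [VP [V saw]] [PP [P beside] [NP [Det some] [N roof]]]]]]]]]]]]
Every word is introduced by a lexical rule and the phrasal rules combine the resulting categories into a single S.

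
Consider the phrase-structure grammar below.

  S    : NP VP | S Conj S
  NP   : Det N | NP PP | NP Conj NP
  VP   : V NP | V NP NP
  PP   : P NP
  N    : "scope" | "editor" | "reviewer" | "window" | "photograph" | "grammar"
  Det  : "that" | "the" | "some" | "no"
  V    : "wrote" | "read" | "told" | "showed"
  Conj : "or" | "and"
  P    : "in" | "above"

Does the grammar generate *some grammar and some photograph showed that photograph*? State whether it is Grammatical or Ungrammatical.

Grammatical

[S [NP [NP [Det some] [N grammar]] [Conj and] [NP [Det some] [N photograph]]] [VP [V showed] [NP [Det that] [N photograph]]]]
The bracketing above is licensed at every node by one of the given productions, with S at the root.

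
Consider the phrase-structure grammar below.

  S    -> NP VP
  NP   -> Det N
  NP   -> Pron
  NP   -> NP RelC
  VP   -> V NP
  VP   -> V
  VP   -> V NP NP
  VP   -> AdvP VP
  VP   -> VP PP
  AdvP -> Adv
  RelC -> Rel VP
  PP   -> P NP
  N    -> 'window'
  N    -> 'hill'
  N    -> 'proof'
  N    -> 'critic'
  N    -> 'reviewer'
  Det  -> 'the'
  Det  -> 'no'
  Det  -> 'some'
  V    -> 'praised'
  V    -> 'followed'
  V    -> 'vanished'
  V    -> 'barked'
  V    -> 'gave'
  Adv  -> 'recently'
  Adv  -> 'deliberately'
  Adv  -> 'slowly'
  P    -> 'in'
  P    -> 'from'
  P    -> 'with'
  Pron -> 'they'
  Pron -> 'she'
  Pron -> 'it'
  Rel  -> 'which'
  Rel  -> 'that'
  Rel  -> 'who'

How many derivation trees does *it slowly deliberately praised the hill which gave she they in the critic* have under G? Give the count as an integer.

7

Two of the 7 distinct bracketings:
[S [NP [Pron it]] [VP [AdvP [Adv slowly]] [VP [AdvP [Adv deliberately]] [VP [V praised] [NP [NP [Det the] [N hill]] [RelC [Rel which] [VP [VP [V gave] [NP [Pron she]] [NP [Pron they]]] [PP [P in] [NP [Det the] [N critic]]]]]]]]]]
[S [NP [Pron it]] [VP [AdvP [Adv slowly]] [VP [AdvP [Adv deliberately]] [VP [VP [V praised] [NP [NP [Det the] [N hill]] [RelC [Rel which] [VP [V gave] [NP [Pron she]] [NP [Pron they]]]]]] [PP [P in] [NP [Det the] [N critic]]]]]]]
The trees differ in how a recursive rule is bracketed over the same span.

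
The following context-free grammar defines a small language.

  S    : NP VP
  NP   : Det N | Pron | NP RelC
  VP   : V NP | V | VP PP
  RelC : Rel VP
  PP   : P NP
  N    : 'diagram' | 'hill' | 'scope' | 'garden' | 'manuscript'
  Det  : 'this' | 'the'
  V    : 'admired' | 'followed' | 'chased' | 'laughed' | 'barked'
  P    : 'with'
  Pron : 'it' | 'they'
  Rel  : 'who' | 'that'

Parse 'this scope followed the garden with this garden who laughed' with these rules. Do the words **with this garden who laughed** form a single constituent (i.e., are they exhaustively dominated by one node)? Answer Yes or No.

Yes

[S [NP [Det this] [N scope]] [VP [VP [V followed] [NP [Det the] [N garden]]] [PP [P with] [NP [NP [Det this] [N garden]] [RelC [Rel who] [VP [V laughed]]]]]]]
The words 'with this garden who laughed' are exhaustively dominated by a single PP node (built by PP → P NP), so they form a constituent.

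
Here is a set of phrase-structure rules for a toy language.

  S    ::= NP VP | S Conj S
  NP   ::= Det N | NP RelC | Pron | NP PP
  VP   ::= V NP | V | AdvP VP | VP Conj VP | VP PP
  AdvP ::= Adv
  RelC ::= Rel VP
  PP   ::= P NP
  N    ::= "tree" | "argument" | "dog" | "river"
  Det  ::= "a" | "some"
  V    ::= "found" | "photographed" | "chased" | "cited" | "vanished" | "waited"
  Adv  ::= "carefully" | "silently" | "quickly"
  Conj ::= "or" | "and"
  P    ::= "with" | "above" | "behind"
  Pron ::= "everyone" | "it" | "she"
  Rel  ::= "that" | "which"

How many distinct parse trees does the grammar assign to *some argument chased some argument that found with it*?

Two of the 3 distinct bracketings:
[S [NP [Det some] [N argument]] [VP [V chased] [NP [NP [Det some] [N argument]] [RelC [Rel that] [VP [VP [V found]] [PP [P with] [NP [Pron it]]]]]]]]
[S [NP [Det some] [N argument]] [VP [V chased] [NP [NP [NP [Det some] [N argument]] [RelC [Rel that] [VP [V found]]]] [PP [P with] [NP [Pron it]]]]]]
The difference turns on whether NP → NP PP is used at the relevant span, versus an alternative expansion of NP.

3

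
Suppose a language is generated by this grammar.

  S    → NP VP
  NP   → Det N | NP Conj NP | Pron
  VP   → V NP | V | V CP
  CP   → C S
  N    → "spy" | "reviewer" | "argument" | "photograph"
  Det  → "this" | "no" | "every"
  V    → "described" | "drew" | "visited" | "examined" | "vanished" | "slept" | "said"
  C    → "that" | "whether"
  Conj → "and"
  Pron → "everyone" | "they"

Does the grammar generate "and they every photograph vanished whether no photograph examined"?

Ungrammatical

A Pron word can never sit immediately before a Det word in any string this grammar generates, so the substring 'they every' rules out a derivation.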